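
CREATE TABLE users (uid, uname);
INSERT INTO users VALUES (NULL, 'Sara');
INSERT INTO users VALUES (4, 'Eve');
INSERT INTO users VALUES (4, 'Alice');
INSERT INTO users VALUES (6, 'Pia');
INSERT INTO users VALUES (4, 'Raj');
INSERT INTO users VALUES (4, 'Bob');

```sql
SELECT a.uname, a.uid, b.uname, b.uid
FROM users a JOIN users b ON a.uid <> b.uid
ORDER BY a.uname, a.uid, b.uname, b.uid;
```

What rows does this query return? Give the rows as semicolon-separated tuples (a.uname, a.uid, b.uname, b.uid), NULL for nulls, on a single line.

INNER JOIN keeps only pairs where the ON condition holds.
Matching on a.uid <> b.uid. A NULL in a compared column never satisfies the condition.
- uid=NULL: no matching b row, dropped.
- uid=4: 1 matching b row(s), so 1 row(s) emitted.
- uid=4: 1 matching b row(s), so 1 row(s) emitted.
- uid=6: 4 matching b row(s), so 4 row(s) emitted.
- uid=4: 1 matching b row(s), so 1 row(s) emitted.
- uid=4: 1 matching b row(s), so 1 row(s) emitted.
After projecting and ordering:
a.uname | a.uid | b.uname | b.uid
Alice | 4 | Pia | 6
Bob | 4 | Pia | 6
Eve | 4 | Pia | 6
Pia | 6 | Alice | 4
Pia | 6 | Bob | 4
Pia | 6 | Eve | 4
Pia | 6 | Raj | 4
Raj | 4 | Pia | 6

(Alice, 4, Pia, 6); (Bob, 4, Pia, 6); (Eve, 4, Pia, 6); (Pia, 6, Alice, 4); (Pia, 6, Bob, 4); (Pia, 6, Eve, 4); (Pia, 6, Raj, 4); (Raj, 4, Pia, 6)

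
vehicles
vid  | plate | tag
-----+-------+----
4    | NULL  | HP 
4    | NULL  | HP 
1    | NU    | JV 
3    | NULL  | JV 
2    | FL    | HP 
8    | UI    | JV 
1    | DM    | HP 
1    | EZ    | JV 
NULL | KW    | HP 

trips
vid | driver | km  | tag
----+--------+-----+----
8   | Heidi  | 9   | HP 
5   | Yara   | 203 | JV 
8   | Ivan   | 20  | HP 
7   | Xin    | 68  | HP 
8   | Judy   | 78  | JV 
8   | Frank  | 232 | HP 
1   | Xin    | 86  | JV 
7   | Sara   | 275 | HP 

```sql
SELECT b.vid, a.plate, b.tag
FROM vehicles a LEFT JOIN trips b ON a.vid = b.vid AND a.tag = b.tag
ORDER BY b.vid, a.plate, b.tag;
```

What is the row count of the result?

9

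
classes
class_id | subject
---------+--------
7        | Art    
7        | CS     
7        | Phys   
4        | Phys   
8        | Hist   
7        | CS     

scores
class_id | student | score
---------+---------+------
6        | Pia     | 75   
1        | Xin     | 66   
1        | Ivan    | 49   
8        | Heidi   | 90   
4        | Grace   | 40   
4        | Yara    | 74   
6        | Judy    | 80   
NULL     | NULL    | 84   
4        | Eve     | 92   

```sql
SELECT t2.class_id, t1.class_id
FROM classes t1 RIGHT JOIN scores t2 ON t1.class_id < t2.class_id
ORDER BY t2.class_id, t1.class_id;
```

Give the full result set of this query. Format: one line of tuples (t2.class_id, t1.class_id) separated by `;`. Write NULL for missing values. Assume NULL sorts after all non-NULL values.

(1, NULL); (1, NULL); (4, NULL); (4, NULL); (4, NULL); (6, 4); (6, 4); (8, 4); (8, 7); (8, 7); (8, 7); (8, 7); (NULL, NULL)

RIGHT JOIN keeps every row from `scores`; unmatched rows get NULL for `classes`'s columns.
Matching on t1.class_id < t2.class_id. A NULL in a compared column never satisfies the condition.
Matched pairs: 7; unmatched t2 rows kept: 6.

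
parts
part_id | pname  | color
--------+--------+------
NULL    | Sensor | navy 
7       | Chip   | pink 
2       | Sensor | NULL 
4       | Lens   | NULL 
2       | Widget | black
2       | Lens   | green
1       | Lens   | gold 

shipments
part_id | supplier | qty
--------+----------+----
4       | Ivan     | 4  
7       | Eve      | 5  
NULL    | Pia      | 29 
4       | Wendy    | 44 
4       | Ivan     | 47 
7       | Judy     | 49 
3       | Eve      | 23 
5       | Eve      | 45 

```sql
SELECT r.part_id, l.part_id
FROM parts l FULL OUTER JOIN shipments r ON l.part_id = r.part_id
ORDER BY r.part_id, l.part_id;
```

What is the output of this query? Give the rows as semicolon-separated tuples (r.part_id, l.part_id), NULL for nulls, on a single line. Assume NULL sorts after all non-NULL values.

FULL OUTER JOIN keeps every row from both sides; unmatched rows get NULL for the other side's columns.
Matching on l.part_id = r.part_id. A NULL in a compared column never satisfies the condition.
- l[0] part_id=NULL → no match; kept with NULLs on the r side.
- l[1] part_id=7 → 2 match(es) in r → 2 row(s).
- l[2] part_id=2 → no match; kept with NULLs on the r side.
- l[3] part_id=4 → 3 match(es) in r → 3 row(s).
- l[4] part_id=2 → no match; kept with NULLs on the r side.
- l[5] part_id=2 → no match; kept with NULLs on the r side.
- l[6] part_id=1 → no match; kept with NULLs on the r side.
- 3 row(s) from r found no l partner → padded with NULL.

(3, NULL); (4, 4); (4, 4); (4, 4); (5, NULL); (7, 7); (7, 7); (NULL, 1); (NULL, 2); (NULL, 2); (NULL, 2); (NULL, NULL); (NULL, NULL)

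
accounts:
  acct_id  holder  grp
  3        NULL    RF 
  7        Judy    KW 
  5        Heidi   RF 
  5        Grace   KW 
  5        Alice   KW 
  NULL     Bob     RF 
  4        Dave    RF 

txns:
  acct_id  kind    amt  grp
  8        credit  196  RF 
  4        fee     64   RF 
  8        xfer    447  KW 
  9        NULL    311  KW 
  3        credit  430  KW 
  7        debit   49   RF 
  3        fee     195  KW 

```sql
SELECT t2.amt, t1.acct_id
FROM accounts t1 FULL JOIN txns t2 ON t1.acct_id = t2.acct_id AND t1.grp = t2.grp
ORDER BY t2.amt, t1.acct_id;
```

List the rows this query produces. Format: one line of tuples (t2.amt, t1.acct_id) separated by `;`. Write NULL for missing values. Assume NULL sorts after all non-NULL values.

FULL OUTER JOIN keeps every row from both sides; unmatched rows get NULL for the other side's columns.
Matching on t1.acct_id = t2.acct_id AND t1.grp = t2.grp. A NULL in a compared column never satisfies the condition.
Matched pairs: 1; unmatched t1 rows kept: 6; unmatched t2 rows kept: 6.

(49, NULL); (64, 4); (195, NULL); (196, NULL); (311, NULL); (430, NULL); (447, NULL); (NULL, 3); (NULL, 5); (NULL, 5); (NULL, 5); (NULL, 7); (NULL, NULL)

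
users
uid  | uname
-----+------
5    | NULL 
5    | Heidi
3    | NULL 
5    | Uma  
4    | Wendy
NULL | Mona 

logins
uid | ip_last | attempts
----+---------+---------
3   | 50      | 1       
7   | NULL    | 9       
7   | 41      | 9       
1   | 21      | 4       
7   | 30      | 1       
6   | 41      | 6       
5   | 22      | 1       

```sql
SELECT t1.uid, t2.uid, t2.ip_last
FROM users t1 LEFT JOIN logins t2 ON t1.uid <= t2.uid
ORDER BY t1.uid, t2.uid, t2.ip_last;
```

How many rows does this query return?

27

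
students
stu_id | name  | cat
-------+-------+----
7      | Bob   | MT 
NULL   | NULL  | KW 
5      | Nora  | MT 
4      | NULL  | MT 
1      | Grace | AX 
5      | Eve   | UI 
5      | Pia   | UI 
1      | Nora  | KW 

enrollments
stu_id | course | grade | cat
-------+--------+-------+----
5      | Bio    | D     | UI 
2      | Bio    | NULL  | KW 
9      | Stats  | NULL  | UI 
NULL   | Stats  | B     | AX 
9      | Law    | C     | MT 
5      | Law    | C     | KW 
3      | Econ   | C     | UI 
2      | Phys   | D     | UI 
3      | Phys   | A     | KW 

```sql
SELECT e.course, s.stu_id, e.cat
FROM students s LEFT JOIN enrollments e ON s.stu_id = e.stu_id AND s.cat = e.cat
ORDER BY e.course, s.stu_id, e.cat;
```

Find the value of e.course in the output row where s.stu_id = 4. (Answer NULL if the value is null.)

NULL

LEFT JOIN keeps every row from `students`; unmatched rows get NULL for `enrollments`'s columns.
Matching on s.stu_id = e.stu_id AND s.cat = e.cat. A NULL in a compared column never satisfies the condition.
- s[0] stu_id=7, cat=MT → no match; kept with NULLs on the e side.
- s[1] stu_id=NULL, cat=KW → no match; kept with NULLs on the e side.
- s[2] stu_id=5, cat=MT → no match; kept with NULLs on the e side.
- s[3] stu_id=4, cat=MT → no match; kept with NULLs on the e side.
- s[4] stu_id=1, cat=AX → no match; kept with NULLs on the e side.
- s[5] stu_id=5, cat=UI → 1 match(es) in e → 1 row(s).
- s[6] stu_id=5, cat=UI → 1 match(es) in e → 1 row(s).
- s[7] stu_id=1, cat=KW → no match; kept with NULLs on the e side.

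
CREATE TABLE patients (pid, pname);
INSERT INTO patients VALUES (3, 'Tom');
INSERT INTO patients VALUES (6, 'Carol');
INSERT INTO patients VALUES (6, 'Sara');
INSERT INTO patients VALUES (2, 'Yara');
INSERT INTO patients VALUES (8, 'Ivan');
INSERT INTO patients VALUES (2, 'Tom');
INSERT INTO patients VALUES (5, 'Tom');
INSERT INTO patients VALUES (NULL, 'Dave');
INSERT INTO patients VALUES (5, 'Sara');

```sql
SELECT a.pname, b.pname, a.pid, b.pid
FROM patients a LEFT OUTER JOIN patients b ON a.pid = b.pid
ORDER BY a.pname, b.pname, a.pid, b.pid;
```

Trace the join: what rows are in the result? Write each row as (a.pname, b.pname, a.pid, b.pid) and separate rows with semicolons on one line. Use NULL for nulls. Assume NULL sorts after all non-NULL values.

(Carol, Carol, 6, 6); (Carol, Sara, 6, 6); (Dave, NULL, NULL, NULL); (Ivan, Ivan, 8, 8); (Sara, Carol, 6, 6); (Sara, Sara, 5, 5); (Sara, Sara, 6, 6); (Sara, Tom, 5, 5); (Tom, Sara, 5, 5); (Tom, Tom, 2, 2); (Tom, Tom, 3, 3); (Tom, Tom, 5, 5); (Tom, Yara, 2, 2); (Yara, Tom, 2, 2); (Yara, Yara, 2, 2)

LEFT JOIN keeps every row from `patients a`; unmatched rows get NULL for `patients b`'s columns.
Matching on a.pid = b.pid. A NULL in a compared column never satisfies the condition.
- a (pid=3) pairs with 1 row(s) of b.
- a (pid=6) pairs with 2 row(s) of b.
- a (pid=6) pairs with 2 row(s) of b.
- a (pid=2) pairs with 2 row(s) of b.
- a (pid=8) pairs with 1 row(s) of b.
- a (pid=2) pairs with 2 row(s) of b.
- a (pid=5) pairs with 2 row(s) of b.
- a (pid=NULL) has no partner → padded with NULL.
- a (pid=5) pairs with 2 row(s) of b.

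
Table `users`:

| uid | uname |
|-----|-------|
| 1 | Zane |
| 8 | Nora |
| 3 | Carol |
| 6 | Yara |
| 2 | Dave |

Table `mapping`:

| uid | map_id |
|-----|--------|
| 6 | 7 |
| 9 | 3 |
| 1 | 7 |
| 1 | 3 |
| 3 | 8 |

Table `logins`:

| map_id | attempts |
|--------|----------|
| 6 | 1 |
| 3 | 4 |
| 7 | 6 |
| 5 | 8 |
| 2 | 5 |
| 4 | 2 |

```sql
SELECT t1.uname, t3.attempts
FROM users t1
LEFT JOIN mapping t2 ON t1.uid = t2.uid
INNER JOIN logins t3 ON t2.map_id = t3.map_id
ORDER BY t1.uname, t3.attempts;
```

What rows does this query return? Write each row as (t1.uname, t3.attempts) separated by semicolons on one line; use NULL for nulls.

(Yara, 6); (Zane, 4); (Zane, 6)

Joins associate left-to-right: users LEFT JOIN mapping on uid gives 6 intermediate row(s).
Then INNER JOIN `logins t3` on map_id: keep only rows whose t2.map_id appears in t3.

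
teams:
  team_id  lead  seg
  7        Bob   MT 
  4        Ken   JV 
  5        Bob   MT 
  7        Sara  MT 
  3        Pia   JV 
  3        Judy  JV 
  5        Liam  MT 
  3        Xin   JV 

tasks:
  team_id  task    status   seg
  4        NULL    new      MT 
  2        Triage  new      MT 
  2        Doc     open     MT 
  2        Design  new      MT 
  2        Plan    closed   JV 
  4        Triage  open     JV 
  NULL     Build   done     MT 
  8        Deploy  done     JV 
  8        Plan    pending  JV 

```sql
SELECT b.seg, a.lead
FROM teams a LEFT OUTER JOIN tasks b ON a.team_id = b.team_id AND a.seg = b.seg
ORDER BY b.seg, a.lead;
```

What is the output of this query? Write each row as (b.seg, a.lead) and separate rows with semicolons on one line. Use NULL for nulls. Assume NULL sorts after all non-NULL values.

(JV, Ken); (NULL, Bob); (NULL, Bob); (NULL, Judy); (NULL, Liam); (NULL, Pia); (NULL, Sara); (NULL, Xin)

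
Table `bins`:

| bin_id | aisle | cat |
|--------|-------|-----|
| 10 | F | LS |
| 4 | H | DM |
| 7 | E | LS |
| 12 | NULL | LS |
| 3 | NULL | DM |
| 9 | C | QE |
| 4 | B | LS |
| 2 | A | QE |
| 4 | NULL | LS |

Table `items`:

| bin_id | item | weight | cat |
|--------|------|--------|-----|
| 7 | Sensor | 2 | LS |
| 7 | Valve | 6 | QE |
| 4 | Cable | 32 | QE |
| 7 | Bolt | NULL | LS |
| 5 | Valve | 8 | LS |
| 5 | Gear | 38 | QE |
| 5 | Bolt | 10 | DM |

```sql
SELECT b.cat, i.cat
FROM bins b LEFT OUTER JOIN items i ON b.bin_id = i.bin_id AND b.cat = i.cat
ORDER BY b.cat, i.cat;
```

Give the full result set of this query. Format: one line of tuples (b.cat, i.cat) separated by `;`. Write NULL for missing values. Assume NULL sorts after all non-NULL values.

(DM, NULL); (DM, NULL); (LS, LS); (LS, LS); (LS, NULL); (LS, NULL); (LS, NULL); (LS, NULL); (QE, NULL); (QE, NULL)

LEFT JOIN keeps every row from `bins`; unmatched rows get NULL for `items`'s columns.
Matching on b.bin_id = i.bin_id AND b.cat = i.cat.
- b (bin_id=10, cat=LS) has no partner → padded with NULL.
- b (bin_id=4, cat=DM) has no partner → padded with NULL.
- b (bin_id=7, cat=LS) pairs with 2 row(s) of i.
- b (bin_id=12, cat=LS) has no partner → padded with NULL.
- b (bin_id=3, cat=DM) has no partner → padded with NULL.
- b (bin_id=9, cat=QE) has no partner → padded with NULL.
- b (bin_id=4, cat=LS) has no partner → padded with NULL.
- b (bin_id=2, cat=QE) has no partner → padded with NULL.
- b (bin_id=4, cat=LS) has no partner → padded with NULL.
After projecting and ordering:
b.cat | i.cat
DM | NULL
DM | NULL
LS | LS
LS | LS
LS | NULL
LS | NULL
LS | NULL
LS | NULL
QE | NULL
QE | NULL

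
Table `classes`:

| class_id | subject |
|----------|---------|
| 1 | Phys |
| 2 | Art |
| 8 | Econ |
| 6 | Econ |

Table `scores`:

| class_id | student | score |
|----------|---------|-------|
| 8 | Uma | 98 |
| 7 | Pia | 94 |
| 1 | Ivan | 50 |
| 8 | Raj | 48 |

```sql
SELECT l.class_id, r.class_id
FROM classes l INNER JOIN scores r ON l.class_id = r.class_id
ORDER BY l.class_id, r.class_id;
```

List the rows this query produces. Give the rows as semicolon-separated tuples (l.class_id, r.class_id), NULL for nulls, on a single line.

(1, 1); (8, 8); (8, 8)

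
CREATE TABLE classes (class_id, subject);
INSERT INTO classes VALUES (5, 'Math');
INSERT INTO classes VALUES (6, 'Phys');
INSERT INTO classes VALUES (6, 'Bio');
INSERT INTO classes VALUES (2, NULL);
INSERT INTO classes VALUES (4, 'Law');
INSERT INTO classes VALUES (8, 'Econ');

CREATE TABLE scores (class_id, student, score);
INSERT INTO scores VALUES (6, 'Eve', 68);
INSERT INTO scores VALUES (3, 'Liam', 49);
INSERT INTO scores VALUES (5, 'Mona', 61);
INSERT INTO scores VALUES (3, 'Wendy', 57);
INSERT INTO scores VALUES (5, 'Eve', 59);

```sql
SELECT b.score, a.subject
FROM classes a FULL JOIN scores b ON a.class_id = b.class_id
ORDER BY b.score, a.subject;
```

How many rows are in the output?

FULL OUTER JOIN keeps every row from both sides; unmatched rows get NULL for the other side's columns.
Matching on a.class_id = b.class_id.
- a (class_id=5) pairs with 2 row(s) of b.
- a (class_id=6) pairs with 1 row(s) of b.
- a (class_id=6) pairs with 1 row(s) of b.
- a (class_id=2) has no partner → padded with NULL.
- a (class_id=4) has no partner → padded with NULL.
- a (class_id=8) has no partner → padded with NULL.
- 2 row(s) from b found no a partner → padded with NULL.
Total: 4 matched + 5 padded = 9 rows.

9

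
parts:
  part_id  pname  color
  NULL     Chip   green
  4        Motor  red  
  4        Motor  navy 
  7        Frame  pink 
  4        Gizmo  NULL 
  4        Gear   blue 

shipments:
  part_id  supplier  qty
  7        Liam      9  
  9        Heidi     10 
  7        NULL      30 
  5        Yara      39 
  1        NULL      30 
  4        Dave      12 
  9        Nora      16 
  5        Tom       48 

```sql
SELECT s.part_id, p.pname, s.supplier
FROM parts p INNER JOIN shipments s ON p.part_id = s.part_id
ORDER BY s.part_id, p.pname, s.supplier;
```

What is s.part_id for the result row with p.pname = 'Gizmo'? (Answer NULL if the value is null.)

4

INNER JOIN keeps only pairs where the ON condition holds.
Matching on p.part_id = s.part_id. A NULL in a compared column never satisfies the condition.
- p[0] part_id=NULL → no match; dropped.
- p[1] part_id=4 → 1 match(es) in s → 1 row(s).
- p[2] part_id=4 → 1 match(es) in s → 1 row(s).
- p[3] part_id=7 → 2 match(es) in s → 2 row(s).
- p[4] part_id=4 → 1 match(es) in s → 1 row(s).
- p[5] part_id=4 → 1 match(es) in s → 1 row(s).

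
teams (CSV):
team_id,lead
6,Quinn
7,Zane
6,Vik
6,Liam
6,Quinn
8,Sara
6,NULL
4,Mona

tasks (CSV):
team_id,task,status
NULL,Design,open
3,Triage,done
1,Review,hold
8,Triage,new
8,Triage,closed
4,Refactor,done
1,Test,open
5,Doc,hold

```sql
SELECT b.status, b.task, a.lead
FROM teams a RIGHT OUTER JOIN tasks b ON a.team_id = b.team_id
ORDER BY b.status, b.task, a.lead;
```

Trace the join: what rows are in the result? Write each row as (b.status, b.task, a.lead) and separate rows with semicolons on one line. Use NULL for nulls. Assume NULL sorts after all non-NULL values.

RIGHT JOIN keeps every row from `tasks`; unmatched rows get NULL for `teams`'s columns.
Matching on a.team_id = b.team_id. A NULL in a compared column never satisfies the condition.
- a (team_id=6) has no partner in b.
- a (team_id=7) has no partner in b.
- a (team_id=6) has no partner in b.
- a (team_id=6) has no partner in b.
- a (team_id=6) has no partner in b.
- a (team_id=8) pairs with 2 row(s) of b.
- a (team_id=6) has no partner in b.
- a (team_id=4) pairs with 1 row(s) of b.
- 5 row(s) from b found no a partner → padded with NULL.
After projecting and ordering:
b.status | b.task | a.lead
closed | Triage | Sara
done | Refactor | Mona
done | Triage | NULL
hold | Doc | NULL
hold | Review | NULL
new | Triage | Sara
open | Design | NULL
open | Test | NULL

(closed, Triage, Sara); (done, Refactor, Mona); (done, Triage, NULL); (hold, Doc, NULL); (hold, Review, NULL); (new, Triage, Sara); (open, Design, NULL); (open, Test, NULL)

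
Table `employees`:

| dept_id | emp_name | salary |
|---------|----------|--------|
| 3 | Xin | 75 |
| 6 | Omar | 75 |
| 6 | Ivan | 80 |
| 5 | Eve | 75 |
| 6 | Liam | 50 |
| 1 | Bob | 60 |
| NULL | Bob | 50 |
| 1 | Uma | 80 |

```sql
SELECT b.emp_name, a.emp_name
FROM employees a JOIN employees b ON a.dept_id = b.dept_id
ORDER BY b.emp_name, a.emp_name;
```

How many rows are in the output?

15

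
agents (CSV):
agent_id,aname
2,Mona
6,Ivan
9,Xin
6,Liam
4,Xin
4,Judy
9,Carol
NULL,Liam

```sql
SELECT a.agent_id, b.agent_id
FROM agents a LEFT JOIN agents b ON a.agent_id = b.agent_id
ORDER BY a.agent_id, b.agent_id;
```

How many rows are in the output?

14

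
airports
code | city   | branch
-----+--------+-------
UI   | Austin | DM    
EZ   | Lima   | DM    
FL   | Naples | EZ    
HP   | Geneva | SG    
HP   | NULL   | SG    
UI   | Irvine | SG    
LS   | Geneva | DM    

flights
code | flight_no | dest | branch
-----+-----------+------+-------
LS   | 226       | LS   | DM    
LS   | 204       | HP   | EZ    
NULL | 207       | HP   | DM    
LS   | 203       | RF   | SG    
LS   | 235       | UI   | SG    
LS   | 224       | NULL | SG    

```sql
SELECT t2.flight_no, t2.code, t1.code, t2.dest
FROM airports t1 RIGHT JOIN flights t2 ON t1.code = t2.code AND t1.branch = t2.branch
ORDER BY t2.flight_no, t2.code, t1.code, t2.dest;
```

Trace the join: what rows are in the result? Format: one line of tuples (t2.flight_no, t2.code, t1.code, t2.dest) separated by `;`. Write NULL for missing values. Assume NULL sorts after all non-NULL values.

RIGHT JOIN keeps every row from `flights`; unmatched rows get NULL for `airports`'s columns.
Matching on t1.code = t2.code AND t1.branch = t2.branch. A NULL in a compared column never satisfies the condition.
- t1 (code=UI, branch=DM) has no partner in t2.
- t1 (code=EZ, branch=DM) has no partner in t2.
- t1 (code=FL, branch=EZ) has no partner in t2.
- t1 (code=HP, branch=SG) has no partner in t2.
- t1 (code=HP, branch=SG) has no partner in t2.
- t1 (code=UI, branch=SG) has no partner in t2.
- t1 (code=LS, branch=DM) pairs with 1 row(s) of t2.
- 5 t2 row(s) had no t1 match → kept, t1 columns NULL.
After projecting and ordering:
t2.flight_no | t2.code | t1.code | t2.dest
203 | LS | NULL | RF
204 | LS | NULL | HP
207 | NULL | NULL | HP
224 | LS | NULL | NULL
226 | LS | LS | LS
235 | LS | NULL | UI

(203, LS, NULL, RF); (204, LS, NULL, HP); (207, NULL, NULL, HP); (224, LS, NULL, NULL); (226, LS, LS, LS); (235, LS, NULL, UI)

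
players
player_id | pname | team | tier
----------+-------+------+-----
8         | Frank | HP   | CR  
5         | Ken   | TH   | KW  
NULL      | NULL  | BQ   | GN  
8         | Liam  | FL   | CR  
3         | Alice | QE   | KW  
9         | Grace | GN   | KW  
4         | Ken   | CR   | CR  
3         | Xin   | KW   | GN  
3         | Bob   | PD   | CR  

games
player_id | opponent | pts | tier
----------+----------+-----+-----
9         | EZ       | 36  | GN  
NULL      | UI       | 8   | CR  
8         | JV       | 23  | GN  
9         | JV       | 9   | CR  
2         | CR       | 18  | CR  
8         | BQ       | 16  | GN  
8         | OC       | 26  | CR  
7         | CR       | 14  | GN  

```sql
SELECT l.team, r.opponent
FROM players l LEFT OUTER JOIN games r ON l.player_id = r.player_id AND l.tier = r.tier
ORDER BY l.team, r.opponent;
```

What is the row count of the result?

9

LEFT JOIN keeps every row from `players`; unmatched rows get NULL for `games`'s columns.
Matching on l.player_id = r.player_id AND l.tier = r.tier. A NULL in a compared column never satisfies the condition.
- player_id=8, tier=CR: 1 matching r row(s), so 1 row(s) emitted.
- player_id=5, tier=KW: no r row matches, row kept with r columns NULL.
- player_id=NULL, tier=GN: no r row matches, row kept with r columns NULL.
- player_id=8, tier=CR: 1 matching r row(s), so 1 row(s) emitted.
- player_id=3, tier=KW: no r row matches, row kept with r columns NULL.
- player_id=9, tier=KW: no r row matches, row kept with r columns NULL.
- player_id=4, tier=CR: no r row matches, row kept with r columns NULL.
- player_id=3, tier=GN: no r row matches, row kept with r columns NULL.
- player_id=3, tier=CR: no r row matches, row kept with r columns NULL.
Total: 2 matched + 7 padded = 9 rows.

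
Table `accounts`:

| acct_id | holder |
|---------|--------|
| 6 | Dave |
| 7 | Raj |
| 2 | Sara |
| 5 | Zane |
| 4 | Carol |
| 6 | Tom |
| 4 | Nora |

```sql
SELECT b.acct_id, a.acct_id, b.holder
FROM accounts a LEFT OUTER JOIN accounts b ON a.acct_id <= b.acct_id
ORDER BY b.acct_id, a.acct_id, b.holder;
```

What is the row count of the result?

LEFT JOIN keeps every row from `accounts a`; unmatched rows get NULL for `accounts b`'s columns.
Matching on a.acct_id <= b.acct_id.
- acct_id=6: 3 matching b row(s), so 3 row(s) emitted.
- acct_id=7: 1 matching b row(s), so 1 row(s) emitted.
- acct_id=2: 7 matching b row(s), so 7 row(s) emitted.
- acct_id=5: 4 matching b row(s), so 4 row(s) emitted.
- acct_id=4: 6 matching b row(s), so 6 row(s) emitted.
- acct_id=6: 3 matching b row(s), so 3 row(s) emitted.
- acct_id=4: 6 matching b row(s), so 6 row(s) emitted.
Total: 30 rows.

30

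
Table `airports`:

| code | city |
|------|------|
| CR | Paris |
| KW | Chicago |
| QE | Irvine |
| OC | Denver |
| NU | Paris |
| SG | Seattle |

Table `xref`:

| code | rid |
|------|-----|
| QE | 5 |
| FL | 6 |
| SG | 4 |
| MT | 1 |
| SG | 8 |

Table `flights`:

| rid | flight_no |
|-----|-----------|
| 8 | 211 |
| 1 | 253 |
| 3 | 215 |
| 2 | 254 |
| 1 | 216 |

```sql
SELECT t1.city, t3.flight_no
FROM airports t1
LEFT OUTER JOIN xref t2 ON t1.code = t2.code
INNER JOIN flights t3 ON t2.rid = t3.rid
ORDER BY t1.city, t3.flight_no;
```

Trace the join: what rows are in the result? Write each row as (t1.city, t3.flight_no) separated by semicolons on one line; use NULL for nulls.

(Seattle, 211)

Joins associate left-to-right: airports LEFT JOIN xref on code gives 7 intermediate row(s).
Then INNER JOIN `flights t3` on rid: keep only rows whose t2.rid appears in t3.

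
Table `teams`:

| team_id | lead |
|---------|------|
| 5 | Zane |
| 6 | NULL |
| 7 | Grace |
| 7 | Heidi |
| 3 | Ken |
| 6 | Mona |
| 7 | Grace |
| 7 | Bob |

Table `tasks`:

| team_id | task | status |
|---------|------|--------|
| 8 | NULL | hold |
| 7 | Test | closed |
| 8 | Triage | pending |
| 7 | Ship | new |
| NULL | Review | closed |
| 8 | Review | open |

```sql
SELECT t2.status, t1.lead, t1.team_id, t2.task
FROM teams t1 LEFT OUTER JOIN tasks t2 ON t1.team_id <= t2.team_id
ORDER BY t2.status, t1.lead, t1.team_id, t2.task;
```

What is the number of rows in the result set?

LEFT JOIN keeps every row from `teams`; unmatched rows get NULL for `tasks`'s columns.
Matching on t1.team_id <= t2.team_id. A NULL in a compared column never satisfies the condition.
- t1[0] team_id=5 → 5 match(es) in t2 → 5 row(s).
- t1[1] team_id=6 → 5 match(es) in t2 → 5 row(s).
- t1[2] team_id=7 → 5 match(es) in t2 → 5 row(s).
- t1[3] team_id=7 → 5 match(es) in t2 → 5 row(s).
- t1[4] team_id=3 → 5 match(es) in t2 → 5 row(s).
- t1[5] team_id=6 → 5 match(es) in t2 → 5 row(s).
- t1[6] team_id=7 → 5 match(es) in t2 → 5 row(s).
- t1[7] team_id=7 → 5 match(es) in t2 → 5 row(s).
Total: 40 rows.

40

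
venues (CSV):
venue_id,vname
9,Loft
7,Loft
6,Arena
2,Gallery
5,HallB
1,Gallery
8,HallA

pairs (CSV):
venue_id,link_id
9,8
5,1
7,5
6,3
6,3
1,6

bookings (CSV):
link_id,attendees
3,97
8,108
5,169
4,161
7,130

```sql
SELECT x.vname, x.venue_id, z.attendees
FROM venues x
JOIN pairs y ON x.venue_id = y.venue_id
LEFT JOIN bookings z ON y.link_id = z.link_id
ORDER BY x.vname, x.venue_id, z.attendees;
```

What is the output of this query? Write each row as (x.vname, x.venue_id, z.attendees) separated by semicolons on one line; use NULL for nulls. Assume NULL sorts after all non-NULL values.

(Arena, 6, 97); (Arena, 6, 97); (Gallery, 1, NULL); (HallB, 5, NULL); (Loft, 7, 169); (Loft, 9, 108)

Evaluate left to right. First `venues x INNER JOIN pairs y` on venue_id: 6 row(s).
Then LEFT JOIN `bookings z` on link_id: each of those 6 rows is kept; rows whose y.link_id has no match in z get NULL for z's columns.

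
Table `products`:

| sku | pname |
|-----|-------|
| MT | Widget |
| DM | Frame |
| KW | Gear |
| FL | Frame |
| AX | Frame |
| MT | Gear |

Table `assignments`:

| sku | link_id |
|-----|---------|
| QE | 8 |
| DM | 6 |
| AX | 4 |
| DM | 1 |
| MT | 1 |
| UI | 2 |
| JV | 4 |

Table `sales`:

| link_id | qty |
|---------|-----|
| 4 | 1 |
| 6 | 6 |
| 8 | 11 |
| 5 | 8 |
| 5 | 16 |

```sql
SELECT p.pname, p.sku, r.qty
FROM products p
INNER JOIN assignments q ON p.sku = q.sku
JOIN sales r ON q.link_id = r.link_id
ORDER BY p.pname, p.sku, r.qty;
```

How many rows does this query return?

Joins associate left-to-right: products INNER JOIN assignments on sku gives 5 intermediate row(s).
Then INNER JOIN `sales r` on link_id: keep only rows whose q.link_id appears in r.
Result: 2 row(s).

2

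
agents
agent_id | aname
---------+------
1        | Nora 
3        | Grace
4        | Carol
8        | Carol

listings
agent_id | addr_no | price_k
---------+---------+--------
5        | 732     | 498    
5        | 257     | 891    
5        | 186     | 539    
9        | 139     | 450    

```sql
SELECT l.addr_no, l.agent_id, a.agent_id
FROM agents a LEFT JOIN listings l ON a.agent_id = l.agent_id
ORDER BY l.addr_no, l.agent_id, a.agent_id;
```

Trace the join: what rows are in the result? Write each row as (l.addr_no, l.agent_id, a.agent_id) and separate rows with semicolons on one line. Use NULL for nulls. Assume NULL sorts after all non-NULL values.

LEFT JOIN keeps every row from `agents`; unmatched rows get NULL for `listings`'s columns.
Matching on a.agent_id = l.agent_id.
- a (agent_id=1) has no partner → padded with NULL.
- a (agent_id=3) has no partner → padded with NULL.
- a (agent_id=4) has no partner → padded with NULL.
- a (agent_id=8) has no partner → padded with NULL.
After projecting and ordering:
l.addr_no | l.agent_id | a.agent_id
NULL | NULL | 1
NULL | NULL | 3
NULL | NULL | 4
NULL | NULL | 8

(NULL, NULL, 1); (NULL, NULL, 3); (NULL, NULL, 4); (NULL, NULL, 8)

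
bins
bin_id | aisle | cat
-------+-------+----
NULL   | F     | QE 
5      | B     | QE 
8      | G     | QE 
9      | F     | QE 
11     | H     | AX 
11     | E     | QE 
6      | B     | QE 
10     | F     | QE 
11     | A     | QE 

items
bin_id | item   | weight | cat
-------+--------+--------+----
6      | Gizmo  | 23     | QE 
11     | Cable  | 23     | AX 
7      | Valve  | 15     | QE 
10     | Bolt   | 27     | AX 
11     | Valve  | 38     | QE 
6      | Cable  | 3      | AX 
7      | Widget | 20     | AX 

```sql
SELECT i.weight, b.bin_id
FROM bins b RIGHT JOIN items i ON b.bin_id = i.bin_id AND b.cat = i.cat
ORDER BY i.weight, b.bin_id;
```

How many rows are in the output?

RIGHT JOIN keeps every row from `items`; unmatched rows get NULL for `bins`'s columns.
Matching on b.bin_id = i.bin_id AND b.cat = i.cat. A NULL in a compared column never satisfies the condition.
- b (bin_id=NULL, cat=QE) has no partner in i.
- b (bin_id=5, cat=QE) has no partner in i.
- b (bin_id=8, cat=QE) has no partner in i.
- b (bin_id=9, cat=QE) has no partner in i.
- b (bin_id=11, cat=AX) pairs with 1 row(s) of i.
- b (bin_id=11, cat=QE) pairs with 1 row(s) of i.
- b (bin_id=6, cat=QE) pairs with 1 row(s) of i.
- b (bin_id=10, cat=QE) has no partner in i.
- b (bin_id=11, cat=QE) pairs with 1 row(s) of i.
- plus 4 unmatched i row(s), each kept with NULL b columns.
Total: 4 matched + 4 padded = 8 rows.

8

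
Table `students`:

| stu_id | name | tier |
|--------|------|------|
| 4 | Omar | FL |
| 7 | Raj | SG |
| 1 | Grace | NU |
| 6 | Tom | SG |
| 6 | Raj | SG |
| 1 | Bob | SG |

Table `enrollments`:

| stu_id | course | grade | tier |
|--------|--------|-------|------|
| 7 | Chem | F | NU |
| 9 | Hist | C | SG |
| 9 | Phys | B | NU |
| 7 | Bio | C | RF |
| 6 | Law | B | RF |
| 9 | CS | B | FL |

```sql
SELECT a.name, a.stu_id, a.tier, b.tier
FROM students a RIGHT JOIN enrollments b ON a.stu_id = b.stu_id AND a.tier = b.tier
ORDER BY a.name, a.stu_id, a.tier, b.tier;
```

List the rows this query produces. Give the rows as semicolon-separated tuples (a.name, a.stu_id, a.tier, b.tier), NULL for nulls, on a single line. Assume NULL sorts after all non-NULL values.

RIGHT JOIN keeps every row from `enrollments`; unmatched rows get NULL for `students`'s columns.
Matching on a.stu_id = b.stu_id AND a.tier = b.tier.
Matched pairs: 0; unmatched b rows kept: 6.

(NULL, NULL, NULL, FL); (NULL, NULL, NULL, NU); (NULL, NULL, NULL, NU); (NULL, NULL, NULL, RF); (NULL, NULL, NULL, RF); (NULL, NULL, NULL, SG)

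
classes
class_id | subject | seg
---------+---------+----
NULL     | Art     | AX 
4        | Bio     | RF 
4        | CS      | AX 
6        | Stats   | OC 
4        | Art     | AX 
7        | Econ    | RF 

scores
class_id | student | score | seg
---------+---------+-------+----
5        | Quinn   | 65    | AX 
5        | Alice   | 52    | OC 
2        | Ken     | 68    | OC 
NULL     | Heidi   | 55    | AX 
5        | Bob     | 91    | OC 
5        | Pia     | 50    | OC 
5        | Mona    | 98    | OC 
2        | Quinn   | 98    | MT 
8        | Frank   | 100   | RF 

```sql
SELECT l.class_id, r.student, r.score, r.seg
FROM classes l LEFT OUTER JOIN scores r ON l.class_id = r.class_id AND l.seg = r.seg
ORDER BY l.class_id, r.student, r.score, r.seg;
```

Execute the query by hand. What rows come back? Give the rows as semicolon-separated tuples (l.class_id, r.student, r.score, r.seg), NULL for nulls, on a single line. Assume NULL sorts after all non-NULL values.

(4, NULL, NULL, NULL); (4, NULL, NULL, NULL); (4, NULL, NULL, NULL); (6, NULL, NULL, NULL); (7, NULL, NULL, NULL); (NULL, NULL, NULL, NULL)

LEFT JOIN keeps every row from `classes`; unmatched rows get NULL for `scores`'s columns.
Matching on l.class_id = r.class_id AND l.seg = r.seg. A NULL in a compared column never satisfies the condition.
- l row (class_id=NULL, seg=AX): no match → kept, r columns NULL.
- l row (class_id=4, seg=RF): no match → kept, r columns NULL.
- l row (class_id=4, seg=AX): no match → kept, r columns NULL.
- l row (class_id=6, seg=OC): no match → kept, r columns NULL.
- l row (class_id=4, seg=AX): no match → kept, r columns NULL.
- l row (class_id=7, seg=RF): no match → kept, r columns NULL.
After projecting and ordering:
l.class_id | r.student | r.score | r.seg
4 | NULL | NULL | NULL
4 | NULL | NULL | NULL
4 | NULL | NULL | NULL
6 | NULL | NULL | NULL
7 | NULL | NULL | NULL
NULL | NULL | NULL | NULL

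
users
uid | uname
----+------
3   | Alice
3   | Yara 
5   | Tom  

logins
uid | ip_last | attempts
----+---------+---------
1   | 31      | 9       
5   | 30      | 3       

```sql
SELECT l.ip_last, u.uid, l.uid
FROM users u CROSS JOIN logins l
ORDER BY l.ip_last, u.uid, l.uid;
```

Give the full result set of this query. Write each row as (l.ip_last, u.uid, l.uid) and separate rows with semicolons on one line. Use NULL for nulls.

(30, 3, 5); (30, 3, 5); (30, 5, 5); (31, 3, 1); (31, 3, 1); (31, 5, 1)

CROSS JOIN pairs every row of `users` with every row of `logins`: 3 × 2 = 6 rows.
After projecting and ordering:
l.ip_last | u.uid | l.uid
30 | 3 | 5
30 | 3 | 5
30 | 5 | 5
31 | 3 | 1
31 | 3 | 1
31 | 5 | 1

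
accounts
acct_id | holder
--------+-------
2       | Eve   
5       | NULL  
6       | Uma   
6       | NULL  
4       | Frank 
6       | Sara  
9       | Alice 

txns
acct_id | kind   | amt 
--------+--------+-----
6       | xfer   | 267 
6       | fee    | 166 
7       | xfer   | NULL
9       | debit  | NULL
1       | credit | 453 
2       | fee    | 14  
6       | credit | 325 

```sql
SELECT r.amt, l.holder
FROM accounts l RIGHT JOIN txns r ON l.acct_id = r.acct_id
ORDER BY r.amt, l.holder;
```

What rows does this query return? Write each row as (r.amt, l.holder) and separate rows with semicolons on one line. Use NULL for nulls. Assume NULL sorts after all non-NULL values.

RIGHT JOIN keeps every row from `txns`; unmatched rows get NULL for `accounts`'s columns.
Matching on l.acct_id = r.acct_id.
Matched pairs: 11; unmatched r rows kept: 2.

(14, Eve); (166, Sara); (166, Uma); (166, NULL); (267, Sara); (267, Uma); (267, NULL); (325, Sara); (325, Uma); (325, NULL); (453, NULL); (NULL, Alice); (NULL, NULL)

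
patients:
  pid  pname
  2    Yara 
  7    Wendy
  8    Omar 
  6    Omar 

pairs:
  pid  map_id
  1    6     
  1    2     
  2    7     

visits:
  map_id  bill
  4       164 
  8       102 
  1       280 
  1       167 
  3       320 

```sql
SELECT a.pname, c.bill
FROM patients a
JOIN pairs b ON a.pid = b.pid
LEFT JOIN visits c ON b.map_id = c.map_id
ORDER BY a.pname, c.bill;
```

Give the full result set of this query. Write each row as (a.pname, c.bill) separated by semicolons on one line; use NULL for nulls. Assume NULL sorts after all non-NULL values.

Joins associate left-to-right: patients INNER JOIN pairs on pid gives 1 intermediate row(s).
Then LEFT JOIN `visits c` on map_id: each of those 1 rows is kept; rows whose b.map_id has no match in c get NULL for c's columns.

(Yara, NULL)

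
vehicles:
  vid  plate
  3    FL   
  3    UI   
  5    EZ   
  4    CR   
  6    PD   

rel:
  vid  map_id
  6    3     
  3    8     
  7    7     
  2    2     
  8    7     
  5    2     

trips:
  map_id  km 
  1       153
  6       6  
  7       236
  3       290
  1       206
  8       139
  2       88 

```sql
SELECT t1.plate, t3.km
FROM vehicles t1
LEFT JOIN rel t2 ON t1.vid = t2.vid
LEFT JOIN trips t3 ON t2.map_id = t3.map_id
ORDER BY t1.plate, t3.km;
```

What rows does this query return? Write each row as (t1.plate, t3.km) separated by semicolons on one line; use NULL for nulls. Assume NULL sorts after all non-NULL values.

(CR, NULL); (EZ, 88); (FL, 139); (PD, 290); (UI, 139)

Evaluate left to right. First `vehicles t1 LEFT JOIN rel t2` on vid: 5 row(s).
Then LEFT JOIN `trips t3` on map_id: each of those 5 rows is kept; rows whose t2.map_id has no match in t3 get NULL for t3's columns.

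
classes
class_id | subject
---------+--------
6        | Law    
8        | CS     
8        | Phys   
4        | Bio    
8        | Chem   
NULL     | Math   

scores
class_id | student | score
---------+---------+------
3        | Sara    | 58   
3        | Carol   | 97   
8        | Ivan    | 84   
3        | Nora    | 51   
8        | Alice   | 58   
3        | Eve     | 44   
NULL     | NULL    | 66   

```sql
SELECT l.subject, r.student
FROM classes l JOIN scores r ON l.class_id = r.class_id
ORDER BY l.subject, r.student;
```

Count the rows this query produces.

INNER JOIN keeps only pairs where the ON condition holds.
Matching on l.class_id = r.class_id. A NULL in a compared column never satisfies the condition.
- class_id=6: no matching r row, dropped.
- class_id=8: 2 matching r row(s), so 2 row(s) emitted.
- class_id=8: 2 matching r row(s), so 2 row(s) emitted.
- class_id=4: no matching r row, dropped.
- class_id=8: 2 matching r row(s), so 2 row(s) emitted.
- class_id=NULL: no matching r row, dropped.
Total: 6 rows.

6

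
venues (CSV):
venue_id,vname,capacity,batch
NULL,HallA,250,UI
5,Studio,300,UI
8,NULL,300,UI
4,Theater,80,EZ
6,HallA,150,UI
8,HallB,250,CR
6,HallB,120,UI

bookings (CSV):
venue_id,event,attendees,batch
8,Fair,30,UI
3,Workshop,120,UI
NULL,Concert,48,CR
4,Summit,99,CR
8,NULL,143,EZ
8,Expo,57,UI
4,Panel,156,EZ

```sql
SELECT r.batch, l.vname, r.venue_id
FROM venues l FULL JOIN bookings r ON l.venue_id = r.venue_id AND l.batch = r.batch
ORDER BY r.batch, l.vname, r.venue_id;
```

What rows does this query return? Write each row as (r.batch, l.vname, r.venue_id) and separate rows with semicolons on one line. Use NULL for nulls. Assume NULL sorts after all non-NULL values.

(CR, NULL, 4); (CR, NULL, NULL); (EZ, Theater, 4); (EZ, NULL, 8); (UI, NULL, 3); (UI, NULL, 8); (UI, NULL, 8); (NULL, HallA, NULL); (NULL, HallA, NULL); (NULL, HallB, NULL); (NULL, HallB, NULL); (NULL, Studio, NULL)

FULL OUTER JOIN keeps every row from both sides; unmatched rows get NULL for the other side's columns.
Matching on l.venue_id = r.venue_id AND l.batch = r.batch. A NULL in a compared column never satisfies the condition.
- l row (venue_id=NULL, batch=UI): no match → kept, r columns NULL.
- l row (venue_id=5, batch=UI): no match → kept, r columns NULL.
- l row (venue_id=8, batch=UI): matches 2 r row(s) → 2 output row(s).
- l row (venue_id=4, batch=EZ): matches 1 r row(s) → 1 output row(s).
- l row (venue_id=6, batch=UI): no match → kept, r columns NULL.
- l row (venue_id=8, batch=CR): no match → kept, r columns NULL.
- l row (venue_id=6, batch=UI): no match → kept, r columns NULL.
- 4 row(s) from r found no l partner → padded with NULL.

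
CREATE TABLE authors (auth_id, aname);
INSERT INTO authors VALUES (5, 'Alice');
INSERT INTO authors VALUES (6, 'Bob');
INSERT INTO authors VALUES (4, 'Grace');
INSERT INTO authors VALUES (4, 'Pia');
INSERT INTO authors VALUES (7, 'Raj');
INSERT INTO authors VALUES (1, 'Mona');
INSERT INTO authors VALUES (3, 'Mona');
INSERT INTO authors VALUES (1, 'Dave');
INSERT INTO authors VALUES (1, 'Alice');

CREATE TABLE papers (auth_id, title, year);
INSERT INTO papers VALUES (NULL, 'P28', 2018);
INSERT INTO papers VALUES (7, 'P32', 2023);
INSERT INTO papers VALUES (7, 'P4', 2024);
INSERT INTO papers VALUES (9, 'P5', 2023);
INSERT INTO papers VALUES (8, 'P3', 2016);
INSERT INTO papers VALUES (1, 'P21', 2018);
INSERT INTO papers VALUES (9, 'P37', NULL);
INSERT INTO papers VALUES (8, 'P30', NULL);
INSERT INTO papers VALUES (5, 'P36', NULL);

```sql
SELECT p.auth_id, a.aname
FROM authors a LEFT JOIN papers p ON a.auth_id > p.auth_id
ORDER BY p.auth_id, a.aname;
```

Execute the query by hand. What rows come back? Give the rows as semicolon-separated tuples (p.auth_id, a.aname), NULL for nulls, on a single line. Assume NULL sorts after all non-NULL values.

LEFT JOIN keeps every row from `authors`; unmatched rows get NULL for `papers`'s columns.
Matching on a.auth_id > p.auth_id. A NULL in a compared column never satisfies the condition.
- a[0] auth_id=5 → 1 match(es) in p → 1 row(s).
- a[1] auth_id=6 → 2 match(es) in p → 2 row(s).
- a[2] auth_id=4 → 1 match(es) in p → 1 row(s).
- a[3] auth_id=4 → 1 match(es) in p → 1 row(s).
- a[4] auth_id=7 → 2 match(es) in p → 2 row(s).
- a[5] auth_id=1 → no match; kept with NULLs on the p side.
- a[6] auth_id=3 → 1 match(es) in p → 1 row(s).
- a[7] auth_id=1 → no match; kept with NULLs on the p side.
- a[8] auth_id=1 → no match; kept with NULLs on the p side.

(1, Alice); (1, Bob); (1, Grace); (1, Mona); (1, Pia); (1, Raj); (5, Bob); (5, Raj); (NULL, Alice); (NULL, Dave); (NULL, Mona)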